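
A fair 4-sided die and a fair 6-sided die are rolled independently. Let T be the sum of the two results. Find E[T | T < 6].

4

P(T < 6) = 5/12.
Σ over the event: 2·1/24 + 3·1/12 + 4·1/8 + 5·1/6 = 5/3.
E[T | T < 6] = (5/3) / (5/12) = 4.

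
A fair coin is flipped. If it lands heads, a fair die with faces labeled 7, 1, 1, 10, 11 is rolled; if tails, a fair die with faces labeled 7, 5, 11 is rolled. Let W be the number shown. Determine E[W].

41/6

E[W | heads] = (7+1+1+10+11)/5 = 6.
E[W | tails] = (7+5+11)/3 = 23/3.
By the law of total expectation,
E[W] = (1/2)·(6) + (1/2)·(23/3) = 41/6.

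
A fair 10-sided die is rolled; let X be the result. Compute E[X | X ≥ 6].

8

Given X ≥ 6, X is equally likely to be any of {6, 7, 8, 9, 10}.
E[X | X ≥ 6] = (6 + 7 + 8 + 9 + 10) / 5 = 8.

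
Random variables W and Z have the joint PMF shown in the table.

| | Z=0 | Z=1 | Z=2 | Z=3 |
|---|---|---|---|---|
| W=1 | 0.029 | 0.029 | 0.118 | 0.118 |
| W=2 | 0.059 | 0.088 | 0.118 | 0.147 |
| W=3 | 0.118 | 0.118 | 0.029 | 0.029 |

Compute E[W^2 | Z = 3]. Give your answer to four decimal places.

P(Z = 3) = 0.294.
Σ W^2·P over the event = 1·(0.118) + 4·(0.147) + 9·(0.029) = 0.967.
E[W^2 | Z = 3] = (0.967) / (0.294) = 3.2891.

3.2891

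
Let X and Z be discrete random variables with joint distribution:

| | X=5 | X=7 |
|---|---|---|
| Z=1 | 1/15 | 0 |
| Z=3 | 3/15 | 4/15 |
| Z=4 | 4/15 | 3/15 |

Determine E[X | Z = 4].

41/7

P(Z = 4) = 7/15.
Σ X·P over the event = 5·(4/15) + 7·(3/15) = 41/15.
E[X | Z = 4] = (41/15) / (7/15) = 41/7.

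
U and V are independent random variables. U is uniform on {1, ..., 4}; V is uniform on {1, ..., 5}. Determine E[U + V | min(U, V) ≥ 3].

Outcomes with min(U, V) ≥ 3: (3,3), (3,4), (3,5), (4,3), (4,4), (4,5), each with probability 1/20.
E[U + V | min(U, V) ≥ 3] = (6 + 7 + 8 + 7 + 8 + 9) / 6 = 15/2.

15/2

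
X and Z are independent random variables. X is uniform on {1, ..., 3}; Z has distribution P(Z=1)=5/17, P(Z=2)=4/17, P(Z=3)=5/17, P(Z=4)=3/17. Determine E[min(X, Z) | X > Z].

P(X > Z) = 14/51.
Summing min(X,Z)·P(x,y) over outcomes with X > Z gives 6/17.
E[min(X, Z) | X > Z] = (6/17) / (14/51) = 9/7.

9/7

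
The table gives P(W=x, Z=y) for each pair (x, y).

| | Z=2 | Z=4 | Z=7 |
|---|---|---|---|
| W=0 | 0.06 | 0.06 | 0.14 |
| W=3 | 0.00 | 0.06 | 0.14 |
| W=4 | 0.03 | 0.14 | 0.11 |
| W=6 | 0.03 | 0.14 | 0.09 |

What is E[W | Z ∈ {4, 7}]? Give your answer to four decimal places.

3.3864

P(Z ∈ {4, 7}) = 0.88.
Σ W·P over the event = 0·(0.06) + 0·(0.14) + 3·(0.06) + 3·(0.14) + 4·(0.14) + 4·(0.11) + 6·(0.14) + 6·(0.09) = 2.98.
E[W | Z ∈ {4, 7}] = (2.98) / (0.88) = 3.3864.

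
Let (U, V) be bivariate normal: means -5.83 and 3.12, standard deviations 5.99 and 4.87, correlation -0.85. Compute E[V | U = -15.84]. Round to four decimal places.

10.0376

The regression of V on U has slope ρ·σ_V/σ_U and passes through (μ_U, μ_V).
E[V | U=-15.84] = 3.12 + (-0.85)·(4.87/5.99)·(-15.84 − (-5.83)) = 3.12 + (-0.69107)·(-10.01) = 10.0376.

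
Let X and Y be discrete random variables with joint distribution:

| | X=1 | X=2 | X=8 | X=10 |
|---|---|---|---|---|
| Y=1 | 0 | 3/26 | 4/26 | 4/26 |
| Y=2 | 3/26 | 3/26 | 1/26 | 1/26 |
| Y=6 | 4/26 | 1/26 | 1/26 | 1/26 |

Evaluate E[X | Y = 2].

P(Y = 2) = 4/13.
Σ X·P over the event = 1·(3/26) + 2·(3/26) + 8·(1/26) + 10·(1/26) = 27/26.
E[X | Y = 2] = (27/26) / (4/13) = 27/8.

27/8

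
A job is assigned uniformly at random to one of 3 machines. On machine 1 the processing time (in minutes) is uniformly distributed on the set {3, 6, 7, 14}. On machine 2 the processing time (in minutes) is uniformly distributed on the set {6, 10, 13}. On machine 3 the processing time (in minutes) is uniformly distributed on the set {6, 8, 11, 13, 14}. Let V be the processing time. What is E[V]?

827/90

E[V | machine 1] = (3+6+7+14)/4 = 15/2.
E[V | machine 2] = (6+10+13)/3 = 29/3.
E[V | machine 3] = (6+8+11+13+14)/5 = 52/5.
E[V] = (1/3)·(15/2) + (1/3)·(29/3) + (1/3)·(52/5) = 827/90.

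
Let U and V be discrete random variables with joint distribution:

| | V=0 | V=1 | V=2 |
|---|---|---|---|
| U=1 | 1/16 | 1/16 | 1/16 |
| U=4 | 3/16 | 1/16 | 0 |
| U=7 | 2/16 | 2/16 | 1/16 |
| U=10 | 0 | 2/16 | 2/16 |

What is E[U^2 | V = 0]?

P(V = 0) = 3/8.
Σ U^2·P over the event = 1·(1/16) + 16·(3/16) + 49·(2/16) = 147/16.
E[U^2 | V = 0] = (147/16) / (3/8) = 49/2.

49/2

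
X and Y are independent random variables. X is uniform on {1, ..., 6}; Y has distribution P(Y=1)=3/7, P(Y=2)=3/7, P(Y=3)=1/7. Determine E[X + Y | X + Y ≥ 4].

65/11

P(X + Y ≥ 4) = 11/14.
Summing (X+Y)·P(x,y) over outcomes with X + Y ≥ 4 gives 65/14.
E[X + Y | X + Y ≥ 4] = (65/14) / (11/14) = 65/11.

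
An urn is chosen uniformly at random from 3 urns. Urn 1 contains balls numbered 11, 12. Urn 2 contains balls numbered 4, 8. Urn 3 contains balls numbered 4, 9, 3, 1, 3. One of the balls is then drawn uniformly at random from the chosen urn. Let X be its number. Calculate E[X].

43/6

E[X | urn 1] = (11+12)/2 = 23/2.
E[X | urn 2] = (4+8)/2 = 6.
E[X | urn 3] = (4+9+3+1+3)/5 = 4.
By the law of total expectation,
E[X] = (1/3)·(23/2) + (1/3)·(6) + (1/3)·(4) = 43/6.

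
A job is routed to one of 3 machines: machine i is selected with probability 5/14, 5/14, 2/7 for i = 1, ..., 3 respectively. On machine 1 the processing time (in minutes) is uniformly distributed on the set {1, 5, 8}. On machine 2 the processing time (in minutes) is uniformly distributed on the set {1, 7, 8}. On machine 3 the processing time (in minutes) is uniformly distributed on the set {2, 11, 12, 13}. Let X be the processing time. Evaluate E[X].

44/7

E[X | machine 1] = (1+5+8)/3 = 14/3.
E[X | machine 2] = (1+7+8)/3 = 16/3.
E[X | machine 3] = (2+11+12+13)/4 = 19/2.
By the law of total expectation,
E[X] = (5/14)·(14/3) + (5/14)·(16/3) + (2/7)·(19/2) = 44/7.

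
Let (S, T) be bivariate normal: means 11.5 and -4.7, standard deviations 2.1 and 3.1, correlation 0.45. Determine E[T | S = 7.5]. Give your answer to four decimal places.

The regression of T on S has slope ρ·σ_T/σ_S and passes through (μ_S, μ_T).
E[T | S=7.5] = -4.7 + (0.45)·(3.1/2.1)·(7.5 − (11.5)) = -4.7 + (0.664286)·(-4) = -7.3571.

-7.3571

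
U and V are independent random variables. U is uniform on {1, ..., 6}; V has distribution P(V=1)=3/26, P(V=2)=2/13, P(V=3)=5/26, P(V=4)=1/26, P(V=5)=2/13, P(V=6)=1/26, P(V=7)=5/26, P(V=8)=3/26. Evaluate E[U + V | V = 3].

P(V = 3) = 5/26.
Summing (U+V)·P(x,y) over outcomes with V = 3 gives 5/4.
E[U + V | V = 3] = (5/4) / (5/26) = 13/2.

13/2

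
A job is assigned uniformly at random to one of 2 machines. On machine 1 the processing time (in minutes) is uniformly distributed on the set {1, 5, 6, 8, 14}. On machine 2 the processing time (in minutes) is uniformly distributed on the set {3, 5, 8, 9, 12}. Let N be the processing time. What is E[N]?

E[N | machine 1] = (1+5+6+8+14)/5 = 34/5.
E[N | machine 2] = (3+5+8+9+12)/5 = 37/5.
E[N] = (1/2)·(34/5) + (1/2)·(37/5) = 71/10.

71/10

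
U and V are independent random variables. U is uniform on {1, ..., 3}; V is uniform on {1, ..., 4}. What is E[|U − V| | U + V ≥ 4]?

4/3

Outcomes with U + V ≥ 4: (1,3), (1,4), (2,2), (2,3), (2,4), (3,1), (3,2), (3,3), (3,4), each with probability 1/12.
E[|U − V| | U + V ≥ 4] = (2 + 3 + 0 + 1 + 2 + 2 + 1 + 0 + 1) / 9 = 4/3.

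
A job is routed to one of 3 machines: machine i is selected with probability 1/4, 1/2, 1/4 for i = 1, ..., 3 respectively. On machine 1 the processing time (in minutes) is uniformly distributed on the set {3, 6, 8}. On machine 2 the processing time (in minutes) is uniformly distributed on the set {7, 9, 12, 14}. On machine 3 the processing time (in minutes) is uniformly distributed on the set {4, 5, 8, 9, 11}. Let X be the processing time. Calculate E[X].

511/60

E[X | machine 1] = (3+6+8)/3 = 17/3.
E[X | machine 2] = (7+9+12+14)/4 = 21/2.
E[X | machine 3] = (4+5+8+9+11)/5 = 37/5.
By the law of total expectation,
E[X] = (1/4)·(17/3) + (1/2)·(21/2) + (1/4)·(37/5) = 511/60.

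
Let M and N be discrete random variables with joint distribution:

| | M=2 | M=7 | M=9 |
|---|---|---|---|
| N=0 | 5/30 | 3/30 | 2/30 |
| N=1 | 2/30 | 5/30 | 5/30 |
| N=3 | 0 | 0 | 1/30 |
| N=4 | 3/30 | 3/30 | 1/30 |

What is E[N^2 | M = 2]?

5

P(M = 2) = 1/3.
Σ N^2·P over the event = 0·(5/30) + 1·(2/30) + 16·(3/30) = 5/3.
E[N^2 | M = 2] = (5/3) / (1/3) = 5.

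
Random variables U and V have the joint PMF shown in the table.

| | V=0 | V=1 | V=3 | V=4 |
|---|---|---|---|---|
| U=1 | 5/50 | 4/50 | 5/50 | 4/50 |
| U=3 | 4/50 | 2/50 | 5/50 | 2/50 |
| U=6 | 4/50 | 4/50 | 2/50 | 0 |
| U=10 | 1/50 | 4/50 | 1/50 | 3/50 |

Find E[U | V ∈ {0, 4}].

P(V ∈ {0, 4}) = 23/50.
Σ U·P over the event = 1·(5/50) + 1·(4/50) + 3·(4/50) + 3·(2/50) + 6·(4/50) + 10·(1/50) + 10·(3/50) = 91/50.
E[U | V ∈ {0, 4}] = (91/50) / (23/50) = 91/23.

91/23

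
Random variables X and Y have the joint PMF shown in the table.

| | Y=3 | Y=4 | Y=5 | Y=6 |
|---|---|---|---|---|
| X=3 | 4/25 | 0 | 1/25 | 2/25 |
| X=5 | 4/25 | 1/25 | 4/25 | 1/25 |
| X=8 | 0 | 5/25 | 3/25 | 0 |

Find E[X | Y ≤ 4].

11/2

P(Y ≤ 4) = 14/25.
Σ X·P over the event = 3·(4/25) + 5·(4/25) + 5·(1/25) + 8·(5/25) = 77/25.
E[X | Y ≤ 4] = (77/25) / (14/25) = 11/2.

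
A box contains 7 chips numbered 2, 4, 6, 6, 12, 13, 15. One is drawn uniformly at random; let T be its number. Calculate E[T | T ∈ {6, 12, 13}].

37/4

P(T ∈ {6, 12, 13}) = 4/7.
Σ over the event: 6·2/7 + 12·1/7 + 13·1/7 = 37/7.
E[T | T ∈ {6, 12, 13}] = (37/7) / (4/7) = 37/4.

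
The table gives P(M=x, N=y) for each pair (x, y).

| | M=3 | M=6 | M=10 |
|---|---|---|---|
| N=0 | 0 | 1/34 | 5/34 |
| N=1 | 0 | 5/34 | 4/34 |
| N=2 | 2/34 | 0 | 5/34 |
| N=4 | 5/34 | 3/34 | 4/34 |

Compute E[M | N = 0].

28/3

P(N = 0) = 3/17.
Σ M·P over the event = 6·(1/34) + 10·(5/34) = 28/17.
E[M | N = 0] = (28/17) / (3/17) = 28/3.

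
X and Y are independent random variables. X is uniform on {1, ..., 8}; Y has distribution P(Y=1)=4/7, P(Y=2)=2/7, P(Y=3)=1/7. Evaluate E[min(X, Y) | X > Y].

P(X > Y) = 45/56.
Summing min(X,Y)·P(x,y) over outcomes with X > Y gives 67/56.
E[min(X, Y) | X > Y] = (67/56) / (45/56) = 67/45.

67/45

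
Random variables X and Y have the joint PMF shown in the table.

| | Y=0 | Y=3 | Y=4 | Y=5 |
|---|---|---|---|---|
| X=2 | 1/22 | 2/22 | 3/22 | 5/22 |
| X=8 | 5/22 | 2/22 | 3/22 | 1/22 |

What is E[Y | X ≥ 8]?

23/11

P(X ≥ 8) = 1/2.
Summing Y·P(X=x,Y=y) over the conditioning event gives 23/22.
E[Y | X ≥ 8] = (23/22) / (1/2) = 23/11.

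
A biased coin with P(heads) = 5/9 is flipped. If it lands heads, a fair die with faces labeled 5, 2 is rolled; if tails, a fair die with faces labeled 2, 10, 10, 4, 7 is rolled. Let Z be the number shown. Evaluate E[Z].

E[Z | heads] = (5+2)/2 = 7/2.
E[Z | tails] = (2+10+10+4+7)/5 = 33/5.
By the law of total expectation,
E[Z] = (5/9)·(7/2) + (4/9)·(33/5) = 439/90.

439/90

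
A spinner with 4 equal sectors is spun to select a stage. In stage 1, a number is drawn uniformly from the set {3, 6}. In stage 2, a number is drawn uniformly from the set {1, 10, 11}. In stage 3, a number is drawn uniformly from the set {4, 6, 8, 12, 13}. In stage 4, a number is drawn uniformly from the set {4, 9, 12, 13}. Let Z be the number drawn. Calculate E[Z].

449/60

E[Z | stage 1] = (3+6)/2 = 9/2.
E[Z | stage 2] = (1+10+11)/3 = 22/3.
E[Z | stage 3] = (4+6+8+12+13)/5 = 43/5.
E[Z | stage 4] = (4+9+12+13)/4 = 19/2.
By the law of total expectation,
E[Z] = (1/4)·(9/2) + (1/4)·(22/3) + (1/4)·(43/5) + (1/4)·(19/2) = 449/60.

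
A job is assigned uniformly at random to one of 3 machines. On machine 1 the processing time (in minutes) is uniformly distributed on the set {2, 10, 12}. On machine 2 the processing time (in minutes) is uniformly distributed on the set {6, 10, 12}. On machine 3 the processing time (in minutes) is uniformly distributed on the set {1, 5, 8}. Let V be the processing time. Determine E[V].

22/3

E[V | machine 1] = (2+10+12)/3 = 8.
E[V | machine 2] = (6+10+12)/3 = 28/3.
E[V | machine 3] = (1+5+8)/3 = 14/3.
E[V] = (1/3)·(8) + (1/3)·(28/3) + (1/3)·(14/3) = 22/3.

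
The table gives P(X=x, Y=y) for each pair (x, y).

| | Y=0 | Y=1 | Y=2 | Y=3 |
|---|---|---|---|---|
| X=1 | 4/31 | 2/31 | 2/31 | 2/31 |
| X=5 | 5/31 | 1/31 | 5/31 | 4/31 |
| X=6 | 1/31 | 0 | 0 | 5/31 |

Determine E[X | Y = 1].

7/3

P(Y = 1) = 3/31.
Σ X·P over the event = 1·(2/31) + 5·(1/31) = 7/31.
E[X | Y = 1] = (7/31) / (3/31) = 7/3.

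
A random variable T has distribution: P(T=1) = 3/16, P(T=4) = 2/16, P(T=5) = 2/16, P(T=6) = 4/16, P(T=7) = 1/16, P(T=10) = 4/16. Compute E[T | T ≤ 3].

P(T ≤ 3) = 3/16.
Σ over the event: 1·3/16 = 3/16.
E[T | T ≤ 3] = (3/16) / (3/16) = 1.

1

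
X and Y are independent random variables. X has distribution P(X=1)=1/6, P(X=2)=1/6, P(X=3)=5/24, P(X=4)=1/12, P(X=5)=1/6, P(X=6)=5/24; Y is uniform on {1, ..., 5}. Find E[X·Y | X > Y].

751/61

P(X > Y) = 61/120.
Summing XY·P(x,y) over outcomes with X > Y gives 751/120.
E[X·Y | X > Y] = (751/120) / (61/120) = 751/61.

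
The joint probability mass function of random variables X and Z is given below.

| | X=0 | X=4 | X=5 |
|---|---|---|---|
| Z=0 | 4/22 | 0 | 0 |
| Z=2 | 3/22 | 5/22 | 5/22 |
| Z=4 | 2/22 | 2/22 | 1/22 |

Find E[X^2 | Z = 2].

205/13

P(Z = 2) = 13/22.
Σ X^2·P over the event = 0·(3/22) + 16·(5/22) + 25·(5/22) = 205/22.
E[X^2 | Z = 2] = (205/22) / (13/22) = 205/13.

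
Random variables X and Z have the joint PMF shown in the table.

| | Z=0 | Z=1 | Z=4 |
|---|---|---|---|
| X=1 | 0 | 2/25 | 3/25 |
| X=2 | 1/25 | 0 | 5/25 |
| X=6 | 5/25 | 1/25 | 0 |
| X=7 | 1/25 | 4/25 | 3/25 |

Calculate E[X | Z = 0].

39/7

P(Z = 0) = 7/25.
Σ X·P over the event = 2·(1/25) + 6·(5/25) + 7·(1/25) = 39/25.
E[X | Z = 0] = (39/25) / (7/25) = 39/7.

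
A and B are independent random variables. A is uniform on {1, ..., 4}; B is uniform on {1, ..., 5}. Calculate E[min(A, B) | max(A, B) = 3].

9/5

P(max(A, B) = 3) = 1/4.
Summing min(A,B)·P(x,y) over outcomes with max(A, B) = 3 gives 9/20.
E[min(A, B) | max(A, B) = 3] = (9/20) / (1/4) = 9/5.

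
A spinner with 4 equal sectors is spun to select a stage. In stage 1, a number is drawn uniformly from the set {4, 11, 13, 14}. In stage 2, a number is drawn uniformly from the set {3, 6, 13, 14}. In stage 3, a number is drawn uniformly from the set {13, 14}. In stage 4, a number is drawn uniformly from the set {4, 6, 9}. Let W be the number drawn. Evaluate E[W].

59/6

E[W | stage 1] = (4+11+13+14)/4 = 21/2.
E[W | stage 2] = (3+6+13+14)/4 = 9.
E[W | stage 3] = (13+14)/2 = 27/2.
E[W | stage 4] = (4+6+9)/3 = 19/3.
By the law of total expectation,
E[W] = (1/4)·(21/2) + (1/4)·(9) + (1/4)·(27/2) + (1/4)·(19/3) = 59/6.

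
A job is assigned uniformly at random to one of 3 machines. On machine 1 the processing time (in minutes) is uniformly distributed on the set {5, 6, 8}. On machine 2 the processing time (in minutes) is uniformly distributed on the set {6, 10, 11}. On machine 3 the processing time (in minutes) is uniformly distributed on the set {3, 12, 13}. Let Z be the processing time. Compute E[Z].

74/9

E[Z | machine 1] = (5+6+8)/3 = 19/3.
E[Z | machine 2] = (6+10+11)/3 = 9.
E[Z | machine 3] = (3+12+13)/3 = 28/3.
E[Z] = (1/3)·(19/3) + (1/3)·(9) + (1/3)·(28/3) = 74/9.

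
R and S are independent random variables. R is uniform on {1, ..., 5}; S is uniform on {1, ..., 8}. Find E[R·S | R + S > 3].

P(R + S > 3) = 37/40.
Summing RS·P(x,y) over outcomes with R + S > 3 gives 107/8.
E[R·S | R + S > 3] = (107/8) / (37/40) = 535/37.

535/37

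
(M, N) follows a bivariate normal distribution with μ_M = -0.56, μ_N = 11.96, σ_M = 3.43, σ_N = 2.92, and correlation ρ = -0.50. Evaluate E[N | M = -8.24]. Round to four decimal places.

15.2290

For a bivariate normal, E[N | M=x] = μ_N + ρ·(σ_N/σ_M)·(x − μ_M).
E[N | M=-8.24] = 11.96 + (-0.50)·(2.92/3.43)·(-8.24 − (-0.56)) = 11.96 + (-0.425656)·(-7.68) = 15.2290.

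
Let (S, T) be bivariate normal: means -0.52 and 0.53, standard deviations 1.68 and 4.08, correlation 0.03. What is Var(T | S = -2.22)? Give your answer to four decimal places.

16.6314

For a bivariate normal, Var(T | S=x) = σ_T²(1 − ρ²).
Var(T | S=-2.22) = (4.08)²·(1 − (0.03)²) = 16.6464·0.9991 = 16.6314.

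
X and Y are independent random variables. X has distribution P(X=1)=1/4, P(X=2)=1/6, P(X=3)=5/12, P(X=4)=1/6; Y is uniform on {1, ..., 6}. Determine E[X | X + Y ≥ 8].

29/9

P(X + Y ≥ 8) = 1/4.
Summing X·P(x,y) over outcomes with X + Y ≥ 8 gives 29/36.
E[X | X + Y ≥ 8] = (29/36) / (1/4) = 29/9.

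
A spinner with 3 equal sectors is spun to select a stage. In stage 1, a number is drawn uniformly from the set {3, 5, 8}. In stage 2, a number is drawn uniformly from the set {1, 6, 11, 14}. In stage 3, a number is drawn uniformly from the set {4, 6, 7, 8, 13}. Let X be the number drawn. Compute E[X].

E[X | stage 1] = (3+5+8)/3 = 16/3.
E[X | stage 2] = (1+6+11+14)/4 = 8.
E[X | stage 3] = (4+6+7+8+13)/5 = 38/5.
By the law of total expectation,
E[X] = (1/3)·(16/3) + (1/3)·(8) + (1/3)·(38/5) = 314/45.

314/45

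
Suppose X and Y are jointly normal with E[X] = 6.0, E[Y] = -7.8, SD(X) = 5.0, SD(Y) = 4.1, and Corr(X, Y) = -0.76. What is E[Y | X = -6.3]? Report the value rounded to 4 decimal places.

E[Y | X=x] = μ_Y + ρ(σ_Y/σ_X)(x − μ_X) for jointly normal variables.
E[Y | X=-6.3] = -7.8 + (-0.76)·(4.1/5.0)·(-6.3 − (6.0)) = -7.8 + (-0.6232)·(-12.3) = -0.1346.

-0.1346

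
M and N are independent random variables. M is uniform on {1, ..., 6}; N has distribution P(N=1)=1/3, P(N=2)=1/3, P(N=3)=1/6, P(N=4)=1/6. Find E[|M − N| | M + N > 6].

P(M + N > 6) = 13/36.
Summing |M−N|·P(x,y) over outcomes with M + N > 6 gives 17/18.
E[|M − N| | M + N > 6] = (17/18) / (13/36) = 34/13.

34/13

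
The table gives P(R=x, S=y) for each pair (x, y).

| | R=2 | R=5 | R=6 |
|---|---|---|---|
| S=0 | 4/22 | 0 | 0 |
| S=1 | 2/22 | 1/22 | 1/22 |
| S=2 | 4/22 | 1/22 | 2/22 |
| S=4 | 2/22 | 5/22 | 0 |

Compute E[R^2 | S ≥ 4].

P(S ≥ 4) = 7/22.
Σ R^2·P over the event = 4·(2/22) + 25·(5/22) = 133/22.
E[R^2 | S ≥ 4] = (133/22) / (7/22) = 19.

19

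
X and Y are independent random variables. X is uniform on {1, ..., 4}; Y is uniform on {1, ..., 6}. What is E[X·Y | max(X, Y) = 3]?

27/5

Outcomes with max(X, Y) = 3: (1,3), (2,3), (3,1), (3,2), (3,3), each with probability 1/24.
E[X·Y | max(X, Y) = 3] = (3 + 6 + 3 + 6 + 9) / 5 = 27/5.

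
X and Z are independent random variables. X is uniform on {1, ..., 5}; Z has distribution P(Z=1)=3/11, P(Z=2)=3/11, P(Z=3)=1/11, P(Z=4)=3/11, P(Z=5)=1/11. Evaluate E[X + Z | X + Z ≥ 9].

P(X + Z ≥ 9) = 1/11.
Summing (X+Z)·P(x,y) over outcomes with X + Z ≥ 9 gives 46/55.
E[X + Z | X + Z ≥ 9] = (46/55) / (1/11) = 46/5.

46/5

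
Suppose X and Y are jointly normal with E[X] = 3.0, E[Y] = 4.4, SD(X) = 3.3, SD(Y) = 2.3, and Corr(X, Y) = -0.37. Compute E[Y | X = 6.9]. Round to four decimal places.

For a bivariate normal, E[Y | X=x] = μ_Y + ρ·(σ_Y/σ_X)·(x − μ_X).
E[Y | X=6.9] = 4.4 + (-0.37)·(2.3/3.3)·(6.9 − (3.0)) = 4.4 + (-0.25788)·(3.9) = 3.3943.

3.3943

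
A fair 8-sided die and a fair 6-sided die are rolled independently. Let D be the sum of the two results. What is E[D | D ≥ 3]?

382/47

P(D ≥ 3) = 47/48.
E[D | D ≥ 3] = (191/24) / (47/48) = 382/47.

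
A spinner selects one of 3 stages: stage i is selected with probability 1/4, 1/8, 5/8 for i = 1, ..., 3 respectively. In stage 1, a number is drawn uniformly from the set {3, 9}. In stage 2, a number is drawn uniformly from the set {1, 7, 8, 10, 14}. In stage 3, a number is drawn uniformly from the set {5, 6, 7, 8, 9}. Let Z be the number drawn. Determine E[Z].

55/8

E[Z | stage 1] = (3+9)/2 = 6.
E[Z | stage 2] = (1+7+8+10+14)/5 = 8.
E[Z | stage 3] = (5+6+7+8+9)/5 = 7.
By the law of total expectation,
E[Z] = (1/4)·(6) + (1/8)·(8) + (5/8)·(7) = 55/8.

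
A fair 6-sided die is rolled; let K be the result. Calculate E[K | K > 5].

6

Given K > 5, K is equally likely to be any of {6}.
E[K | K > 5] = (6) / 1 = 6.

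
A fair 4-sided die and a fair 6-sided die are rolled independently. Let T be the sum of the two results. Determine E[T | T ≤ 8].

116/21

P(T ≤ 8) = 7/8.
Σ over the event: 2·1/24 + 3·1/12 + 4·1/8 + 5·1/6 + 6·1/6 + 7·1/6 + 8·1/8 = 29/6.
E[T | T ≤ 8] = (29/6) / (7/8) = 116/21.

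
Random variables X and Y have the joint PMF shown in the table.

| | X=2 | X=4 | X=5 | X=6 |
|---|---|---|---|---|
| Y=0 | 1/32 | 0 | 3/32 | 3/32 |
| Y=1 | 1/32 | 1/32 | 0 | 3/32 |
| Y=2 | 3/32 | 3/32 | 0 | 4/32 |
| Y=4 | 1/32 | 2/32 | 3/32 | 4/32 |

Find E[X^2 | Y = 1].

P(Y = 1) = 5/32.
Σ X^2·P over the event = 4·(1/32) + 16·(1/32) + 36·(3/32) = 4.
E[X^2 | Y = 1] = (4) / (5/32) = 128/5.

128/5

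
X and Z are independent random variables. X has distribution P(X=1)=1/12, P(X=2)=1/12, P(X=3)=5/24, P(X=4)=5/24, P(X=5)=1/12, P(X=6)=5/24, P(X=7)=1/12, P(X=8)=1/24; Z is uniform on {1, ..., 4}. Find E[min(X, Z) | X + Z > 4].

P(X + Z > 4) = 27/32.
Summing min(X,Z)·P(x,y) over outcomes with X + Z > 4 gives 25/12.
E[min(X, Z) | X + Z > 4] = (25/12) / (27/32) = 200/81.

200/81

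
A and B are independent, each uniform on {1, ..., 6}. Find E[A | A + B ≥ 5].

P(A + B ≥ 5) = 5/6.
Summing A·P(x,y) over outcomes with A + B ≥ 5 gives 29/9.
E[A | A + B ≥ 5] = (29/9) / (5/6) = 58/15.

58/15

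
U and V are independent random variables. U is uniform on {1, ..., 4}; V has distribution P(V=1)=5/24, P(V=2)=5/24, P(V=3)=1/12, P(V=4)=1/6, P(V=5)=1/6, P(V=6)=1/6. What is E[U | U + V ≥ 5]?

P(U + V ≥ 5) = 23/32.
Summing U·P(x,y) over outcomes with U + V ≥ 5 gives 193/96.
E[U | U + V ≥ 5] = (193/96) / (23/32) = 193/69.

193/69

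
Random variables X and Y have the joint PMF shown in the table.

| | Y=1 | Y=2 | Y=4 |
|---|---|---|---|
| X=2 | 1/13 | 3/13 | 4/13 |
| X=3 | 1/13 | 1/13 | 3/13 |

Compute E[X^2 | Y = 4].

P(Y = 4) = 7/13.
Σ X^2·P over the event = 4·(4/13) + 9·(3/13) = 43/13.
E[X^2 | Y = 4] = (43/13) / (7/13) = 43/7.

43/7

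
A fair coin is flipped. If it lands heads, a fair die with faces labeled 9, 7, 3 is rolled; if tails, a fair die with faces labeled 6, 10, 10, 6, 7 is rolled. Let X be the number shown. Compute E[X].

106/15

E[X | heads] = (9+7+3)/3 = 19/3.
E[X | tails] = (6+10+10+6+7)/5 = 39/5.
By the law of total expectation,
E[X] = (1/2)·(19/3) + (1/2)·(39/5) = 106/15.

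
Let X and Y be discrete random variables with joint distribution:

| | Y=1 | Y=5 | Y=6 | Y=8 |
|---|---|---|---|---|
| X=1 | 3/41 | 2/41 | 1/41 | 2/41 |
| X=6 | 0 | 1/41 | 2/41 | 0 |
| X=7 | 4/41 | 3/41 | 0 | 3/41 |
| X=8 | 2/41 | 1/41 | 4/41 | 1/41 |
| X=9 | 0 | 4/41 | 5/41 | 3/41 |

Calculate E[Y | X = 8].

39/8

P(X = 8) = 8/41.
Σ Y·P over the event = 1·(2/41) + 5·(1/41) + 6·(4/41) + 8·(1/41) = 39/41.
E[Y | X = 8] = (39/41) / (8/41) = 39/8.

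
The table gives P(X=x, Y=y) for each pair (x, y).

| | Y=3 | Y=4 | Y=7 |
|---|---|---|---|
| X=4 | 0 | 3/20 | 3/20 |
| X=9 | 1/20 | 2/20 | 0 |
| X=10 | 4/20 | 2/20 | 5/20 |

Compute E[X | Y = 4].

50/7

P(Y = 4) = 7/20.
Σ X·P over the event = 4·(3/20) + 9·(2/20) + 10·(2/20) = 5/2.
E[X | Y = 4] = (5/2) / (7/20) = 50/7.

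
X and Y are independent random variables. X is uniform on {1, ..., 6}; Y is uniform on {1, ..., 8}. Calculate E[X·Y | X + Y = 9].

49/3

Outcomes with X + Y = 9: (1,8), (2,7), (3,6), (4,5), (5,4), (6,3), each with probability 1/48.
E[X·Y | X + Y = 9] = (8 + 14 + 18 + 20 + 20 + 18) / 6 = 49/3.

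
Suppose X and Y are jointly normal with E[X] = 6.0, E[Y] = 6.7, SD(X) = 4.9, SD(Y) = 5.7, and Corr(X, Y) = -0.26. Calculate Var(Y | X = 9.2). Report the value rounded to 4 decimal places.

30.2937

Var(Y | X=x) = (1 − ρ²)·σ_Y².
Var(Y | X=9.2) = (5.7)²·(1 − (-0.26)²) = 32.49·0.9324 = 30.2937.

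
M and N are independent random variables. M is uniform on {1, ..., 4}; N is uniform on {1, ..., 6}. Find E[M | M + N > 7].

Outcomes with M + N > 7: (2,6), (3,5), (3,6), (4,4), (4,5), (4,6), each with probability 1/24.
E[M | M + N > 7] = (2 + 3 + 3 + 4 + 4 + 4) / 6 = 10/3.

10/3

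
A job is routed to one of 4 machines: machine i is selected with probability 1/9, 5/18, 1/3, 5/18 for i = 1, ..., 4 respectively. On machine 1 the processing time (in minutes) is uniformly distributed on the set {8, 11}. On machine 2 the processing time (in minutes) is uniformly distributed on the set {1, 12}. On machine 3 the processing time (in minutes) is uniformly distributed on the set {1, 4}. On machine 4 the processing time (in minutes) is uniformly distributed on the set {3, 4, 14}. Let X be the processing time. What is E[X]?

E[X | machine 1] = (8+11)/2 = 19/2.
E[X | machine 2] = (1+12)/2 = 13/2.
E[X | machine 3] = (1+4)/2 = 5/2.
E[X | machine 4] = (3+4+14)/3 = 7.
E[X] = (1/9)·(19/2) + (5/18)·(13/2) + (1/3)·(5/2) + (5/18)·(7) = 203/36.

203/36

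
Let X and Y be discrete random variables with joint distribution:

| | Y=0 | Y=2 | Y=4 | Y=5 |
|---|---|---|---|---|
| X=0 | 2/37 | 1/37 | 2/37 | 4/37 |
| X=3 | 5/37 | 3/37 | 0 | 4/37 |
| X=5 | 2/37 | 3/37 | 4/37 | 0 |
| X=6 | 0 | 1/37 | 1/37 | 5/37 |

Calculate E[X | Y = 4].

P(Y = 4) = 7/37.
Σ X·P over the event = 0·(2/37) + 5·(4/37) + 6·(1/37) = 26/37.
E[X | Y = 4] = (26/37) / (7/37) = 26/7.

26/7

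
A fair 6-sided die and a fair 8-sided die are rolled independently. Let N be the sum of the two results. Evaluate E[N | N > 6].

314/33

P(N > 6) = 11/16.
Σ over the event: 7·1/8 + 8·1/8 + 9·1/8 + 10·5/48 + 11·1/12 + 12·1/16 + 13·1/24 + 14·1/48 = 157/24.
E[N | N > 6] = (157/24) / (11/16) = 314/33.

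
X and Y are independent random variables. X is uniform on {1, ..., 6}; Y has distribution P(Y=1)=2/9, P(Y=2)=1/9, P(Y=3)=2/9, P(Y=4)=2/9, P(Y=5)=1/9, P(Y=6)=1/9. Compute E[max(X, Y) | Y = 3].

P(Y = 3) = 2/9.
Summing max(X,Y)·P(x,y) over outcomes with Y = 3 gives 8/9.
E[max(X, Y) | Y = 3] = (8/9) / (2/9) = 4.

4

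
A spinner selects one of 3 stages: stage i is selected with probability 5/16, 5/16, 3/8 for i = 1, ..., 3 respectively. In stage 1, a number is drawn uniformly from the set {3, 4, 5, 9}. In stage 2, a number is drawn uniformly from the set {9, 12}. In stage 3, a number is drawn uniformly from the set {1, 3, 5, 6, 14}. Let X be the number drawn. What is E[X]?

2271/320

E[X | stage 1] = (3+4+5+9)/4 = 21/4.
E[X | stage 2] = (9+12)/2 = 21/2.
E[X | stage 3] = (1+3+5+6+14)/5 = 29/5.
E[X] = (5/16)·(21/4) + (5/16)·(21/2) + (3/8)·(29/5) = 2271/320.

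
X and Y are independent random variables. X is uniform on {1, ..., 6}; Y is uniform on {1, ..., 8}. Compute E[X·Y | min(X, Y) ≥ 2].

20

P(min(X, Y) ≥ 2) = 35/48.
Summing XY·P(x,y) over outcomes with min(X, Y) ≥ 2 gives 175/12.
E[X·Y | min(X, Y) ≥ 2] = (175/12) / (35/48) = 20.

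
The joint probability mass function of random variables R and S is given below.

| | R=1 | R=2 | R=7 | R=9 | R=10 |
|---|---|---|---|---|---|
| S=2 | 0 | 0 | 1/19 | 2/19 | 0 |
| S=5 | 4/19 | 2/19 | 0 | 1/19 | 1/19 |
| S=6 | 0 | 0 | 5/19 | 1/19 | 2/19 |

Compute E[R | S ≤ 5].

52/11

P(S ≤ 5) = 11/19.
Σ R·P over the event = 1·(4/19) + 2·(2/19) + 7·(1/19) + 9·(2/19) + 9·(1/19) + 10·(1/19) = 52/19.
E[R | S ≤ 5] = (52/19) / (11/19) = 52/11.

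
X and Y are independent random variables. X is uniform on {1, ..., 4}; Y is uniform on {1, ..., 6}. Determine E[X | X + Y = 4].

2

Outcomes with X + Y = 4: (1,3), (2,2), (3,1), each with probability 1/24.
E[X | X + Y = 4] = (1 + 2 + 3) / 3 = 2.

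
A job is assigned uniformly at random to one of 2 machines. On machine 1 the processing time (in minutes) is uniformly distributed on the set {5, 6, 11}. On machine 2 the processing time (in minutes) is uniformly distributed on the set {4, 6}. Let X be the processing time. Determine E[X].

37/6

E[X | machine 1] = (5+6+11)/3 = 22/3.
E[X | machine 2] = (4+6)/2 = 5.
By the law of total expectation,
E[X] = (1/2)·(22/3) + (1/2)·(5) = 37/6.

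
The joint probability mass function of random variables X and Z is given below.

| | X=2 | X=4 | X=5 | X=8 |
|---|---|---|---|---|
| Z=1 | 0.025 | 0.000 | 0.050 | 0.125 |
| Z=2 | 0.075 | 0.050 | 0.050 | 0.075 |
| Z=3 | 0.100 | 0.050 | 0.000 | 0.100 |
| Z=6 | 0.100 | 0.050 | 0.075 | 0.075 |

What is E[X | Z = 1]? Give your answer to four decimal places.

6.5000

P(Z = 1) = 0.200.
Σ X·P over the event = 2·(0.025) + 5·(0.050) + 8·(0.125) = 1.300.
E[X | Z = 1] = (1.300) / (0.200) = 6.5000.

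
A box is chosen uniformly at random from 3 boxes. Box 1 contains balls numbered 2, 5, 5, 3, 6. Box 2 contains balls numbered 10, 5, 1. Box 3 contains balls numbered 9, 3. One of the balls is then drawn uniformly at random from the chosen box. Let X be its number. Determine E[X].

233/45

E[X | box 1] = (2+5+5+3+6)/5 = 21/5.
E[X | box 2] = (10+5+1)/3 = 16/3.
E[X | box 3] = (9+3)/2 = 6.
E[X] = (1/3)·(21/5) + (1/3)·(16/3) + (1/3)·(6) = 233/45.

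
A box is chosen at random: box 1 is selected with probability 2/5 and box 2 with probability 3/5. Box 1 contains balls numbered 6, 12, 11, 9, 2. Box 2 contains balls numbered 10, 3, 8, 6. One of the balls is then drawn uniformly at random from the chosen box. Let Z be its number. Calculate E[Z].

E[Z | box 1] = (6+12+11+9+2)/5 = 8.
E[Z | box 2] = (10+3+8+6)/4 = 27/4.
By the law of total expectation,
E[Z] = (2/5)·(8) + (3/5)·(27/4) = 29/4.

29/4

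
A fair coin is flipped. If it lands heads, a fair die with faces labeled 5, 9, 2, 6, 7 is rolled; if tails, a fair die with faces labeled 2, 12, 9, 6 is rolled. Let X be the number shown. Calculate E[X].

E[X | heads] = (5+9+2+6+7)/5 = 29/5.
E[X | tails] = (2+12+9+6)/4 = 29/4.
By the law of total expectation,
E[X] = (1/2)·(29/5) + (1/2)·(29/4) = 261/40.

261/40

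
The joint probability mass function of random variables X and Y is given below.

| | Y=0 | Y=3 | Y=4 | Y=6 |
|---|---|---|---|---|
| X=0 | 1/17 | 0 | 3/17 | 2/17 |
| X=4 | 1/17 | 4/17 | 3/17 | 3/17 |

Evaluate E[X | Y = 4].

P(Y = 4) = 6/17.
Σ X·P over the event = 0·(3/17) + 4·(3/17) = 12/17.
E[X | Y = 4] = (12/17) / (6/17) = 2.

2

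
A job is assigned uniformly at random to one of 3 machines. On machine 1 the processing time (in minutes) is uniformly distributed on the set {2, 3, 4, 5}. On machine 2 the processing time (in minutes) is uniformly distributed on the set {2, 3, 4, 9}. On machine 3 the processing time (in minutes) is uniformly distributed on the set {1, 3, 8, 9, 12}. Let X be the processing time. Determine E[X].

73/15

E[X | machine 1] = (2+3+4+5)/4 = 7/2.
E[X | machine 2] = (2+3+4+9)/4 = 9/2.
E[X | machine 3] = (1+3+8+9+12)/5 = 33/5.
E[X] = (1/3)·(7/2) + (1/3)·(9/2) + (1/3)·(33/5) = 73/15.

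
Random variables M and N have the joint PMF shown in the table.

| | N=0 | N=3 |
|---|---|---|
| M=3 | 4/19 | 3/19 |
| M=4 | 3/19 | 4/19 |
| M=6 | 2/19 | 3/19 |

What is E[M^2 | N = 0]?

P(N = 0) = 9/19.
Σ M^2·P over the event = 9·(4/19) + 16·(3/19) + 36·(2/19) = 156/19.
E[M^2 | N = 0] = (156/19) / (9/19) = 52/3.

52/3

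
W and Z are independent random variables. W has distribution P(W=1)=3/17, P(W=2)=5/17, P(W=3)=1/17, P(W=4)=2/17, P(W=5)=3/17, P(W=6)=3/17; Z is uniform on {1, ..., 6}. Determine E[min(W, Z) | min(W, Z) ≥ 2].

43/14

P(min(W, Z) ≥ 2) = 35/51.
Summing min(W,Z)·P(x,y) over outcomes with min(W, Z) ≥ 2 gives 215/102.
E[min(W, Z) | min(W, Z) ≥ 2] = (215/102) / (35/51) = 43/14.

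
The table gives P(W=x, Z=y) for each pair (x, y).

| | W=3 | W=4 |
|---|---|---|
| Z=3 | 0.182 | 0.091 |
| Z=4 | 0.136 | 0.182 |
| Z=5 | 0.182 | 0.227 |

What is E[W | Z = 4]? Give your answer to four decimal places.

3.5723

P(Z = 4) = 0.318.
Σ W·P over the event = 3·(0.136) + 4·(0.182) = 1.136.
E[W | Z = 4] = (1.136) / (0.318) = 3.5723.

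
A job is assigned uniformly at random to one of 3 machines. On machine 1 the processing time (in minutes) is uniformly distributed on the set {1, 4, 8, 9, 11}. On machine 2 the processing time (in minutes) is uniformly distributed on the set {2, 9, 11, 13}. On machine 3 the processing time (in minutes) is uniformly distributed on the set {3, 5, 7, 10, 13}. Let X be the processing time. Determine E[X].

E[X | machine 1] = (1+4+8+9+11)/5 = 33/5.
E[X | machine 2] = (2+9+11+13)/4 = 35/4.
E[X | machine 3] = (3+5+7+10+13)/5 = 38/5.
E[X] = (1/3)·(33/5) + (1/3)·(35/4) + (1/3)·(38/5) = 153/20.

153/20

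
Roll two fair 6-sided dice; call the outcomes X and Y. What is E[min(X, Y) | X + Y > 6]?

23/7

P(X + Y > 6) = 7/12.
Summing min(X,Y)·P(x,y) over outcomes with X + Y > 6 gives 23/12.
E[min(X, Y) | X + Y > 6] = (23/12) / (7/12) = 23/7.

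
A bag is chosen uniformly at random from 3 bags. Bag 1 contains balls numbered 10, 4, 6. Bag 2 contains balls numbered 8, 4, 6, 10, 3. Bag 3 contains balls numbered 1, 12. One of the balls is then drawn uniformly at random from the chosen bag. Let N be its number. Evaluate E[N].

581/90

E[N | bag 1] = (10+4+6)/3 = 20/3.
E[N | bag 2] = (8+4+6+10+3)/5 = 31/5.
E[N | bag 3] = (1+12)/2 = 13/2.
By the law of total expectation,
E[N] = (1/3)·(20/3) + (1/3)·(31/5) + (1/3)·(13/2) = 581/90.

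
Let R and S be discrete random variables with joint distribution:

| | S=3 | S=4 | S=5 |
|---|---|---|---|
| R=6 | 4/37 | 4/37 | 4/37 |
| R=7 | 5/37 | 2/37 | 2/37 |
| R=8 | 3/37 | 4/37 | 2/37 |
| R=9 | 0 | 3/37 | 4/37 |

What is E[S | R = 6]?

4

P(R = 6) = 12/37.
Summing S·P(R=x,S=y) over the conditioning event gives 48/37.
E[S | R = 6] = (48/37) / (12/37) = 4.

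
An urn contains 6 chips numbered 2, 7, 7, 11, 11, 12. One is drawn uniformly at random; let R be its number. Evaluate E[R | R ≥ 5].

P(R ≥ 5) = 5/6.
Σ over the event: 7·1/3 + 11·1/3 + 12·1/6 = 8.
E[R | R ≥ 5] = (8) / (5/6) = 48/5.

48/5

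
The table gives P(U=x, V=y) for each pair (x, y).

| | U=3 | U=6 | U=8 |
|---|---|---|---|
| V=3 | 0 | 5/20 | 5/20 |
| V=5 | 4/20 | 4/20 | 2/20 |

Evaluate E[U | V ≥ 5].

P(V ≥ 5) = 1/2.
Σ U·P over the event = 3·(4/20) + 6·(4/20) + 8·(2/20) = 13/5.
E[U | V ≥ 5] = (13/5) / (1/2) = 26/5.

26/5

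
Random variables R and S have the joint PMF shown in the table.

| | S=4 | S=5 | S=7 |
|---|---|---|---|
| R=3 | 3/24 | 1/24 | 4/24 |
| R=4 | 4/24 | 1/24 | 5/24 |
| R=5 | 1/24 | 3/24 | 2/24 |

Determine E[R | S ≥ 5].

P(S ≥ 5) = 2/3.
Summing R·P(R=x,S=y) over the conditioning event gives 8/3.
E[R | S ≥ 5] = (8/3) / (2/3) = 4.

4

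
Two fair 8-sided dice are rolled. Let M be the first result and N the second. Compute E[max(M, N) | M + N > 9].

101/14

P(M + N > 9) = 7/16.
Summing max(M,N)·P(x,y) over outcomes with M + N > 9 gives 101/32.
E[max(M, N) | M + N > 9] = (101/32) / (7/16) = 101/14.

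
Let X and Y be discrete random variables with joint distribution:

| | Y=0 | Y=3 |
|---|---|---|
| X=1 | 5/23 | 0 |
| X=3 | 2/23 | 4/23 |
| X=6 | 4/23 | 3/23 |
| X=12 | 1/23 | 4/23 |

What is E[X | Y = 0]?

P(Y = 0) = 12/23.
Σ X·P over the event = 1·(5/23) + 3·(2/23) + 6·(4/23) + 12·(1/23) = 47/23.
E[X | Y = 0] = (47/23) / (12/23) = 47/12.

47/12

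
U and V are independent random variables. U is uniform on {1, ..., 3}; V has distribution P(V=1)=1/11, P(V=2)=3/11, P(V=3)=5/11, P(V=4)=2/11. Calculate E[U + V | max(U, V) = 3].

P(max(U, V) = 3) = 19/33.
Summing (U+V)·P(x,y) over outcomes with max(U, V) = 3 gives 94/33.
E[U + V | max(U, V) = 3] = (94/33) / (19/33) = 94/19.

94/19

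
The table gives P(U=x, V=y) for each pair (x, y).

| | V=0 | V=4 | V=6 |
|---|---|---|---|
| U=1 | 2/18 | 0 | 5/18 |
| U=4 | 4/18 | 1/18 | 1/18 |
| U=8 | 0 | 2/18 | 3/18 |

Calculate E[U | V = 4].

20/3

P(V = 4) = 1/6.
Σ U·P over the event = 4·(1/18) + 8·(2/18) = 10/9.
E[U | V = 4] = (10/9) / (1/6) = 20/3.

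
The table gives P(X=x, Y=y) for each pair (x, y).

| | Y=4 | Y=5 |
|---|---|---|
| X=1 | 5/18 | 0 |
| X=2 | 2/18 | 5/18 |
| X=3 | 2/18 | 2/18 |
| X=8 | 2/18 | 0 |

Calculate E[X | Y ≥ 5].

16/7

P(Y ≥ 5) = 7/18.
Σ X·P over the event = 2·(5/18) + 3·(2/18) = 8/9.
E[X | Y ≥ 5] = (8/9) / (7/18) = 16/7.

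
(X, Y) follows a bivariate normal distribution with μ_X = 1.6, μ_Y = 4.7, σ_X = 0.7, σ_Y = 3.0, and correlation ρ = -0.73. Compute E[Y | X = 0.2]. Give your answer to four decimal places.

9.0800

For a bivariate normal, E[Y | X=x] = μ_Y + ρ·(σ_Y/σ_X)·(x − μ_X).
E[Y | X=0.2] = 4.7 + (-0.73)·(3.0/0.7)·(0.2 − (1.6)) = 4.7 + (-3.1286)·(-1.4) = 9.0800.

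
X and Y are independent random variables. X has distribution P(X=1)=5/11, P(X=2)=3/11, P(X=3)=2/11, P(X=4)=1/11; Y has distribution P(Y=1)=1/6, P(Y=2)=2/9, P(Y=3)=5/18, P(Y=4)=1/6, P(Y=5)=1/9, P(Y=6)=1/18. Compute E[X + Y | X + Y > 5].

P(X + Y > 5) = 35/99.
Summing (X+Y)·P(x,y) over outcomes with X + Y > 5 gives 239/99.
E[X + Y | X + Y > 5] = (239/99) / (35/99) = 239/35.

239/35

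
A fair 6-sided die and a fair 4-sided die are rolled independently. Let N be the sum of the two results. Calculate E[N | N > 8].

P(N > 8) = 1/8.
Σ over the event: 9·1/12 + 10·1/24 = 7/6.
E[N | N > 8] = (7/6) / (1/8) = 28/3.

28/3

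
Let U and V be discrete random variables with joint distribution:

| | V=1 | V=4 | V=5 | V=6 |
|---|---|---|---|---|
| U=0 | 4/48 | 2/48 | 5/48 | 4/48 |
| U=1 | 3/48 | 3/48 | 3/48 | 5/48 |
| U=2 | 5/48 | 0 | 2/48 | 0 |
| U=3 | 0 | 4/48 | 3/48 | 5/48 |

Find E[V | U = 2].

15/7

P(U = 2) = 7/48.
Σ V·P over the event = 1·(5/48) + 5·(2/48) = 5/16.
E[V | U = 2] = (5/16) / (7/48) = 15/7.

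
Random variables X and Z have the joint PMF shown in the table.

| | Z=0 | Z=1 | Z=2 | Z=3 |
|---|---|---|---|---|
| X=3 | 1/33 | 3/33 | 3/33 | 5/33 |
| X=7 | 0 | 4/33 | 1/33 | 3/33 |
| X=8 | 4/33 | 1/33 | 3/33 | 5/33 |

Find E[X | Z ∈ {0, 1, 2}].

P(Z ∈ {0, 1, 2}) = 20/33.
Σ X·P over the event = 3·(1/33) + 3·(3/33) + 3·(3/33) + 7·(4/33) + 7·(1/33) + 8·(4/33) + 8·(1/33) + 8·(3/33) = 40/11.
E[X | Z ∈ {0, 1, 2}] = (40/11) / (20/33) = 6.

6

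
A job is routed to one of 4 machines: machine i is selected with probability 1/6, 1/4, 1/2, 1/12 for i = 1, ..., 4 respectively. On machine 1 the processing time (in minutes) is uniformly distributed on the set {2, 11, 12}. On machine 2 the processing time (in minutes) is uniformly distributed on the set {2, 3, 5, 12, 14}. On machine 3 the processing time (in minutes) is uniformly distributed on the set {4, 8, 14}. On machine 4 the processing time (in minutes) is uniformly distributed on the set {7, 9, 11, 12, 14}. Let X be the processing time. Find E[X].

E[X | machine 1] = (2+11+12)/3 = 25/3.
E[X | machine 2] = (2+3+5+12+14)/5 = 36/5.
E[X | machine 3] = (4+8+14)/3 = 26/3.
E[X | machine 4] = (7+9+11+12+14)/5 = 53/5.
By the law of total expectation,
E[X] = (1/6)·(25/3) + (1/4)·(36/5) + (1/2)·(26/3) + (1/12)·(53/5) = 1513/180.

1513/180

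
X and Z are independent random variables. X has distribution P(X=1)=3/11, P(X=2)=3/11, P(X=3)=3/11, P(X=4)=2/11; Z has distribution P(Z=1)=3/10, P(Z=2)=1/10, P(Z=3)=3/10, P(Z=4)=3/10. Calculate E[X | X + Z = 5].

P(X + Z = 5) = 27/110.
Summing X·P(x,y) over outcomes with X + Z = 5 gives 6/11.
E[X | X + Z = 5] = (6/11) / (27/110) = 20/9.

20/9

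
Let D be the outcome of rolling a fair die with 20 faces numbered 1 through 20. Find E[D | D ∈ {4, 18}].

11

P(D ∈ {4, 18}) = 1/10.
Σ over the event: 4·1/20 + 18·1/20 = 11/10.
E[D | D ∈ {4, 18}] = (11/10) / (1/10) = 11.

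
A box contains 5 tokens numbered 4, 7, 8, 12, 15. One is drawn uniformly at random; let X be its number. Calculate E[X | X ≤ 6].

4

P(X ≤ 6) = 1/5.
Σ over the event: 4·1/5 = 4/5.
E[X | X ≤ 6] = (4/5) / (1/5) = 4.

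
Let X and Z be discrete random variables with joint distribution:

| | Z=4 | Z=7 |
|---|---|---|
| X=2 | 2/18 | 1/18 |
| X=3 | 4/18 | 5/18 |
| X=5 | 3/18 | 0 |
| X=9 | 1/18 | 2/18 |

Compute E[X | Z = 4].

4

P(Z = 4) = 5/9.
Σ X·P over the event = 2·(2/18) + 3·(4/18) + 5·(3/18) + 9·(1/18) = 20/9.
E[X | Z = 4] = (20/9) / (5/9) = 4.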